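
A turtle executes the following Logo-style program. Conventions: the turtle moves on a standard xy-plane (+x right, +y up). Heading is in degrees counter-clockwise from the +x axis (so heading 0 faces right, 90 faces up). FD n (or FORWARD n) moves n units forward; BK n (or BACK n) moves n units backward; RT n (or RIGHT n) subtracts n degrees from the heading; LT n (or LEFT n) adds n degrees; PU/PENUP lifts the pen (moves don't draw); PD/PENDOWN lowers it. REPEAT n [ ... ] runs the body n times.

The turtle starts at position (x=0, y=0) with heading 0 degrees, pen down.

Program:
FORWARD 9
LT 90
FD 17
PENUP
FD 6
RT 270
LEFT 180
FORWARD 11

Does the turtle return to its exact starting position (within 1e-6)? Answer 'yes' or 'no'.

Executing turtle program step by step:
Start: pos=(0,0), heading=0, pen down
FD 9: (0,0) -> (9,0) [heading=0, draw]
LT 90: heading 0 -> 90
FD 17: (9,0) -> (9,17) [heading=90, draw]
PU: pen up
FD 6: (9,17) -> (9,23) [heading=90, move]
RT 270: heading 90 -> 180
LT 180: heading 180 -> 0
FD 11: (9,23) -> (20,23) [heading=0, move]
Final: pos=(20,23), heading=0, 2 segment(s) drawn

Start position: (0, 0)
Final position: (20, 23)
Distance = 30.48; >= 1e-6 -> NOT closed

Answer: no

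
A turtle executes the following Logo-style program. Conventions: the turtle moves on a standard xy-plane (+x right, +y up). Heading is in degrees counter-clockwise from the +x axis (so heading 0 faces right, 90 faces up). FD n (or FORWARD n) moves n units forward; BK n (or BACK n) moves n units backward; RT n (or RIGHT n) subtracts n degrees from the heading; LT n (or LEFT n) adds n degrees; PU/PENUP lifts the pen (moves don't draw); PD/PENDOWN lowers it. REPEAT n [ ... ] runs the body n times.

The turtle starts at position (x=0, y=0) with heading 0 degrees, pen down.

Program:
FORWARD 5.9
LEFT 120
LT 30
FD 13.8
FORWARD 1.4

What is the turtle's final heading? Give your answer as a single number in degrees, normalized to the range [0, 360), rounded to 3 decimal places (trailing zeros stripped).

Executing turtle program step by step:
Start: pos=(0,0), heading=0, pen down
FD 5.9: (0,0) -> (5.9,0) [heading=0, draw]
LT 120: heading 0 -> 120
LT 30: heading 120 -> 150
FD 13.8: (5.9,0) -> (-6.051,6.9) [heading=150, draw]
FD 1.4: (-6.051,6.9) -> (-7.264,7.6) [heading=150, draw]
Final: pos=(-7.264,7.6), heading=150, 3 segment(s) drawn

Answer: 150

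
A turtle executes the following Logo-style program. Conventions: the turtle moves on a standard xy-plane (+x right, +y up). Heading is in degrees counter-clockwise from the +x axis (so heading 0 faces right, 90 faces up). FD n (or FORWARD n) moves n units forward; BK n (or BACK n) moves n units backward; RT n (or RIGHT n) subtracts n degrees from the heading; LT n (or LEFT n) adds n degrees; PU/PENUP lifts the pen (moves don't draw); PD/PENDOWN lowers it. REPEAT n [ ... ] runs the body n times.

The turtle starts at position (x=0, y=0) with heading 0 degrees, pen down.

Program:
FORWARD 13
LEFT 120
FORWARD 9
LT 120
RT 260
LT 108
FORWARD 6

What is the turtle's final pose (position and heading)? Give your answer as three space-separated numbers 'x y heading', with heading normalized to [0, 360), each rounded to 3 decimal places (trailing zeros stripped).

Executing turtle program step by step:
Start: pos=(0,0), heading=0, pen down
FD 13: (0,0) -> (13,0) [heading=0, draw]
LT 120: heading 0 -> 120
FD 9: (13,0) -> (8.5,7.794) [heading=120, draw]
LT 120: heading 120 -> 240
RT 260: heading 240 -> 340
LT 108: heading 340 -> 88
FD 6: (8.5,7.794) -> (8.709,13.791) [heading=88, draw]
Final: pos=(8.709,13.791), heading=88, 3 segment(s) drawn

Answer: 8.709 13.791 88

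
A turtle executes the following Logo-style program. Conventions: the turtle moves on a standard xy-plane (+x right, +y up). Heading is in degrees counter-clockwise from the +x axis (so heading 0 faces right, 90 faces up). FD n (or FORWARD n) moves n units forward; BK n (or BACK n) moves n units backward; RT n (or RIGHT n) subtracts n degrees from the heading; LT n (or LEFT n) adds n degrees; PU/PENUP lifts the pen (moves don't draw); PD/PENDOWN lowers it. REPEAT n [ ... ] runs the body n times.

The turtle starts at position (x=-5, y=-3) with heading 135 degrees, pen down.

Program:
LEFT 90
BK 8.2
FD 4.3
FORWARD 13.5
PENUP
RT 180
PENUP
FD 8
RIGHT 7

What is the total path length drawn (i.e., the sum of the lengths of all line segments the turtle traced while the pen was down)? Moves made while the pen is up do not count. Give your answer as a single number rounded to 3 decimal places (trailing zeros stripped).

Executing turtle program step by step:
Start: pos=(-5,-3), heading=135, pen down
LT 90: heading 135 -> 225
BK 8.2: (-5,-3) -> (0.798,2.798) [heading=225, draw]
FD 4.3: (0.798,2.798) -> (-2.242,-0.242) [heading=225, draw]
FD 13.5: (-2.242,-0.242) -> (-11.788,-9.788) [heading=225, draw]
PU: pen up
RT 180: heading 225 -> 45
PU: pen up
FD 8: (-11.788,-9.788) -> (-6.131,-4.131) [heading=45, move]
RT 7: heading 45 -> 38
Final: pos=(-6.131,-4.131), heading=38, 3 segment(s) drawn

Segment lengths:
  seg 1: (-5,-3) -> (0.798,2.798), length = 8.2
  seg 2: (0.798,2.798) -> (-2.242,-0.242), length = 4.3
  seg 3: (-2.242,-0.242) -> (-11.788,-9.788), length = 13.5
Total = 26

Answer: 26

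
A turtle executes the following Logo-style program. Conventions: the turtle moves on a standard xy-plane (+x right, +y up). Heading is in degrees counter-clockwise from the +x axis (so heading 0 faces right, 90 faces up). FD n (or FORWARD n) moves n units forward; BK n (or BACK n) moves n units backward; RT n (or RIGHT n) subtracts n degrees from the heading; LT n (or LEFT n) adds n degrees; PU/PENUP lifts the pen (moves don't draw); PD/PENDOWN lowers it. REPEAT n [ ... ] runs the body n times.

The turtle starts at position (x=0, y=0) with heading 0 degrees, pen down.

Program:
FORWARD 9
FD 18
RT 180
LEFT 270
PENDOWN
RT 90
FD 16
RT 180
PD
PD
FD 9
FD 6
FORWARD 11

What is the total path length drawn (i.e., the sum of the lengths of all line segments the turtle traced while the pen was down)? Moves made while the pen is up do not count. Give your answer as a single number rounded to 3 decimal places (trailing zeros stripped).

Executing turtle program step by step:
Start: pos=(0,0), heading=0, pen down
FD 9: (0,0) -> (9,0) [heading=0, draw]
FD 18: (9,0) -> (27,0) [heading=0, draw]
RT 180: heading 0 -> 180
LT 270: heading 180 -> 90
PD: pen down
RT 90: heading 90 -> 0
FD 16: (27,0) -> (43,0) [heading=0, draw]
RT 180: heading 0 -> 180
PD: pen down
PD: pen down
FD 9: (43,0) -> (34,0) [heading=180, draw]
FD 6: (34,0) -> (28,0) [heading=180, draw]
FD 11: (28,0) -> (17,0) [heading=180, draw]
Final: pos=(17,0), heading=180, 6 segment(s) drawn

Segment lengths:
  seg 1: (0,0) -> (9,0), length = 9
  seg 2: (9,0) -> (27,0), length = 18
  seg 3: (27,0) -> (43,0), length = 16
  seg 4: (43,0) -> (34,0), length = 9
  seg 5: (34,0) -> (28,0), length = 6
  seg 6: (28,0) -> (17,0), length = 11
Total = 69

Answer: 69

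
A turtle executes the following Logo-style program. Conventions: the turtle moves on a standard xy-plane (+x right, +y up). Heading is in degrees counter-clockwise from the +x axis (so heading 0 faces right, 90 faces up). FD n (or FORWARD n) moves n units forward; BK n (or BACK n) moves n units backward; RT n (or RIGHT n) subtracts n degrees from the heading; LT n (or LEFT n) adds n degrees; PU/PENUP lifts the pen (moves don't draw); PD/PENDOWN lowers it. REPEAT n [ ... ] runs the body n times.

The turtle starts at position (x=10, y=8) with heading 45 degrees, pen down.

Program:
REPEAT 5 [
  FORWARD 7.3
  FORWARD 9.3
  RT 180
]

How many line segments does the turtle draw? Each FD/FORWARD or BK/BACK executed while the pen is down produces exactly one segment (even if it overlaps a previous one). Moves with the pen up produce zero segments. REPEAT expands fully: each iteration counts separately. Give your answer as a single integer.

Answer: 10

Derivation:
Executing turtle program step by step:
Start: pos=(10,8), heading=45, pen down
REPEAT 5 [
  -- iteration 1/5 --
  FD 7.3: (10,8) -> (15.162,13.162) [heading=45, draw]
  FD 9.3: (15.162,13.162) -> (21.738,19.738) [heading=45, draw]
  RT 180: heading 45 -> 225
  -- iteration 2/5 --
  FD 7.3: (21.738,19.738) -> (16.576,14.576) [heading=225, draw]
  FD 9.3: (16.576,14.576) -> (10,8) [heading=225, draw]
  RT 180: heading 225 -> 45
  -- iteration 3/5 --
  FD 7.3: (10,8) -> (15.162,13.162) [heading=45, draw]
  FD 9.3: (15.162,13.162) -> (21.738,19.738) [heading=45, draw]
  RT 180: heading 45 -> 225
  -- iteration 4/5 --
  FD 7.3: (21.738,19.738) -> (16.576,14.576) [heading=225, draw]
  FD 9.3: (16.576,14.576) -> (10,8) [heading=225, draw]
  RT 180: heading 225 -> 45
  -- iteration 5/5 --
  FD 7.3: (10,8) -> (15.162,13.162) [heading=45, draw]
  FD 9.3: (15.162,13.162) -> (21.738,19.738) [heading=45, draw]
  RT 180: heading 45 -> 225
]
Final: pos=(21.738,19.738), heading=225, 10 segment(s) drawn
Segments drawn: 10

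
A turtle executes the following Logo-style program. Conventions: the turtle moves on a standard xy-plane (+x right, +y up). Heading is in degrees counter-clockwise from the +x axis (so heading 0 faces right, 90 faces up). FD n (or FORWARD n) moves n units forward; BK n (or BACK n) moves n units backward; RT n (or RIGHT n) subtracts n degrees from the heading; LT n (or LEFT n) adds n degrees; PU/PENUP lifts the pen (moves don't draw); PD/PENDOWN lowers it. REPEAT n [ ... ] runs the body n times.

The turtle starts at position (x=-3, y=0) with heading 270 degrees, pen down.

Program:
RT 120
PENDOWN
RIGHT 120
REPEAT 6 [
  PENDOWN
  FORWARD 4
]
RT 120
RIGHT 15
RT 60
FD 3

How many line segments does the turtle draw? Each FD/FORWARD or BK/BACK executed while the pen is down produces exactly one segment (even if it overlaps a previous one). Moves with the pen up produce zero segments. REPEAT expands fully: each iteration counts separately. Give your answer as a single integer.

Executing turtle program step by step:
Start: pos=(-3,0), heading=270, pen down
RT 120: heading 270 -> 150
PD: pen down
RT 120: heading 150 -> 30
REPEAT 6 [
  -- iteration 1/6 --
  PD: pen down
  FD 4: (-3,0) -> (0.464,2) [heading=30, draw]
  -- iteration 2/6 --
  PD: pen down
  FD 4: (0.464,2) -> (3.928,4) [heading=30, draw]
  -- iteration 3/6 --
  PD: pen down
  FD 4: (3.928,4) -> (7.392,6) [heading=30, draw]
  -- iteration 4/6 --
  PD: pen down
  FD 4: (7.392,6) -> (10.856,8) [heading=30, draw]
  -- iteration 5/6 --
  PD: pen down
  FD 4: (10.856,8) -> (14.321,10) [heading=30, draw]
  -- iteration 6/6 --
  PD: pen down
  FD 4: (14.321,10) -> (17.785,12) [heading=30, draw]
]
RT 120: heading 30 -> 270
RT 15: heading 270 -> 255
RT 60: heading 255 -> 195
FD 3: (17.785,12) -> (14.887,11.224) [heading=195, draw]
Final: pos=(14.887,11.224), heading=195, 7 segment(s) drawn
Segments drawn: 7

Answer: 7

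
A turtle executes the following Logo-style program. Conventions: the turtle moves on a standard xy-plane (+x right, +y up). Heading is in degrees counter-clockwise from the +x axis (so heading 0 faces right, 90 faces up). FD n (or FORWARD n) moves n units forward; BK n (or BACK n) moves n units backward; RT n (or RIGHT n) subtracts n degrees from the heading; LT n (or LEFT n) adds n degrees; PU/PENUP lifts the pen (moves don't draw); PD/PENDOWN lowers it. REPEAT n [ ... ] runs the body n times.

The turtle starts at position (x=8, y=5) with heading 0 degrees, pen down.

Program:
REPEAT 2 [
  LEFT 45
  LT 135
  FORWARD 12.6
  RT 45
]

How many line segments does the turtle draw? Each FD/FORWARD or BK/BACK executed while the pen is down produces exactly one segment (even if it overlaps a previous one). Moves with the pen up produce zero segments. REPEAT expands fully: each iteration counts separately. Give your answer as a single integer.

Answer: 2

Derivation:
Executing turtle program step by step:
Start: pos=(8,5), heading=0, pen down
REPEAT 2 [
  -- iteration 1/2 --
  LT 45: heading 0 -> 45
  LT 135: heading 45 -> 180
  FD 12.6: (8,5) -> (-4.6,5) [heading=180, draw]
  RT 45: heading 180 -> 135
  -- iteration 2/2 --
  LT 45: heading 135 -> 180
  LT 135: heading 180 -> 315
  FD 12.6: (-4.6,5) -> (4.31,-3.91) [heading=315, draw]
  RT 45: heading 315 -> 270
]
Final: pos=(4.31,-3.91), heading=270, 2 segment(s) drawn
Segments drawn: 2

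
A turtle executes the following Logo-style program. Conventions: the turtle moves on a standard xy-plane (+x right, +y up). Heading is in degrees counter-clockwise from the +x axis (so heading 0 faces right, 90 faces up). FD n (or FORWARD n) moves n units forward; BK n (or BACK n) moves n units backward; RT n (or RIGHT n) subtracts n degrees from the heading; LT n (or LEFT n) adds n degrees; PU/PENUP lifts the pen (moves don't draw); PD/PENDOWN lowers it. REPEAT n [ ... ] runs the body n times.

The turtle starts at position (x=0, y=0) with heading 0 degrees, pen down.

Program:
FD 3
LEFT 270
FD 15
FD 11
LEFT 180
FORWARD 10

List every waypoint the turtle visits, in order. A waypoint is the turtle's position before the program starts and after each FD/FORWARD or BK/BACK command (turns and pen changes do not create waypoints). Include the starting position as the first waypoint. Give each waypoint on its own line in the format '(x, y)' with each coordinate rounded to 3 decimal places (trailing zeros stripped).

Answer: (0, 0)
(3, 0)
(3, -15)
(3, -26)
(3, -16)

Derivation:
Executing turtle program step by step:
Start: pos=(0,0), heading=0, pen down
FD 3: (0,0) -> (3,0) [heading=0, draw]
LT 270: heading 0 -> 270
FD 15: (3,0) -> (3,-15) [heading=270, draw]
FD 11: (3,-15) -> (3,-26) [heading=270, draw]
LT 180: heading 270 -> 90
FD 10: (3,-26) -> (3,-16) [heading=90, draw]
Final: pos=(3,-16), heading=90, 4 segment(s) drawn
Waypoints (5 total):
(0, 0)
(3, 0)
(3, -15)
(3, -26)
(3, -16)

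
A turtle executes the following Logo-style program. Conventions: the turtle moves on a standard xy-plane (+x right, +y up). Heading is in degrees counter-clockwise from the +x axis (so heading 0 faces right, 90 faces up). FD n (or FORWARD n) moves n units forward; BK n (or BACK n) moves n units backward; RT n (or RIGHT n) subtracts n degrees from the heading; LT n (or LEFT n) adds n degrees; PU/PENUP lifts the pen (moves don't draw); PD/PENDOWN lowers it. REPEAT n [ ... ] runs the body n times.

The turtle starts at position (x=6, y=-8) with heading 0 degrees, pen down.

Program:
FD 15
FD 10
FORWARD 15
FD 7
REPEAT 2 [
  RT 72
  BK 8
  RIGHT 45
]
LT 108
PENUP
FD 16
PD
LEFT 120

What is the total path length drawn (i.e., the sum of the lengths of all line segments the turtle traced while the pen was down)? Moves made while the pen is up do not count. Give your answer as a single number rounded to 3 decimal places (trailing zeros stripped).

Executing turtle program step by step:
Start: pos=(6,-8), heading=0, pen down
FD 15: (6,-8) -> (21,-8) [heading=0, draw]
FD 10: (21,-8) -> (31,-8) [heading=0, draw]
FD 15: (31,-8) -> (46,-8) [heading=0, draw]
FD 7: (46,-8) -> (53,-8) [heading=0, draw]
REPEAT 2 [
  -- iteration 1/2 --
  RT 72: heading 0 -> 288
  BK 8: (53,-8) -> (50.528,-0.392) [heading=288, draw]
  RT 45: heading 288 -> 243
  -- iteration 2/2 --
  RT 72: heading 243 -> 171
  BK 8: (50.528,-0.392) -> (58.429,-1.643) [heading=171, draw]
  RT 45: heading 171 -> 126
]
LT 108: heading 126 -> 234
PU: pen up
FD 16: (58.429,-1.643) -> (49.025,-14.587) [heading=234, move]
PD: pen down
LT 120: heading 234 -> 354
Final: pos=(49.025,-14.587), heading=354, 6 segment(s) drawn

Segment lengths:
  seg 1: (6,-8) -> (21,-8), length = 15
  seg 2: (21,-8) -> (31,-8), length = 10
  seg 3: (31,-8) -> (46,-8), length = 15
  seg 4: (46,-8) -> (53,-8), length = 7
  seg 5: (53,-8) -> (50.528,-0.392), length = 8
  seg 6: (50.528,-0.392) -> (58.429,-1.643), length = 8
Total = 63

Answer: 63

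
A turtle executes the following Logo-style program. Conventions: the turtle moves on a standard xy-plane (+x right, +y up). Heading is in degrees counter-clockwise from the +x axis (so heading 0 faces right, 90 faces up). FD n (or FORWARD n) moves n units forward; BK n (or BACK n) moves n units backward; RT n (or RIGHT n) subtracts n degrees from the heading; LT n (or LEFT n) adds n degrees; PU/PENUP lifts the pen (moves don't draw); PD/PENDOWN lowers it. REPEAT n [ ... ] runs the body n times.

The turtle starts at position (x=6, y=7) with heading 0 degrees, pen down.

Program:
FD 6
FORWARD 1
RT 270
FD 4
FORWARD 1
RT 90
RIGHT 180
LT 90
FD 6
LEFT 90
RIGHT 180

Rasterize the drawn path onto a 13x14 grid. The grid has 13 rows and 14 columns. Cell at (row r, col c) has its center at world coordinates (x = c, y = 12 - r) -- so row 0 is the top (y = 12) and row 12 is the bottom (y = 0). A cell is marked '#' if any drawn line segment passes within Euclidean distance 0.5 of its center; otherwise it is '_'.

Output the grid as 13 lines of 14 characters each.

Answer: _____________#
_____________#
_____________#
_____________#
_____________#
______########
_____________#
______________
______________
______________
______________
______________
______________

Derivation:
Segment 0: (6,7) -> (12,7)
Segment 1: (12,7) -> (13,7)
Segment 2: (13,7) -> (13,11)
Segment 3: (13,11) -> (13,12)
Segment 4: (13,12) -> (13,6)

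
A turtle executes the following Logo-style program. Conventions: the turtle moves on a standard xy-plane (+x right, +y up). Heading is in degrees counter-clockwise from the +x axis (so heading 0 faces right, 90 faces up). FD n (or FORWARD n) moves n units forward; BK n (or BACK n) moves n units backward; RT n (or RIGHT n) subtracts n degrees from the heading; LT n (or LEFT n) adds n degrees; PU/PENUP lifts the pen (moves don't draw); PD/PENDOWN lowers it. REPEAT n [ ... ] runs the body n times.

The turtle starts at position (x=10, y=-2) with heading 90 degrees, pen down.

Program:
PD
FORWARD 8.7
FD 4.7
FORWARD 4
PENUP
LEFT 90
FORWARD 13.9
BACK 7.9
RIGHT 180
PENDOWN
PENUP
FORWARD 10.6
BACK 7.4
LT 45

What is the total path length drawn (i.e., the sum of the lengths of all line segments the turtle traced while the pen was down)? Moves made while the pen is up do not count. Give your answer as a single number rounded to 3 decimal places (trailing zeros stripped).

Executing turtle program step by step:
Start: pos=(10,-2), heading=90, pen down
PD: pen down
FD 8.7: (10,-2) -> (10,6.7) [heading=90, draw]
FD 4.7: (10,6.7) -> (10,11.4) [heading=90, draw]
FD 4: (10,11.4) -> (10,15.4) [heading=90, draw]
PU: pen up
LT 90: heading 90 -> 180
FD 13.9: (10,15.4) -> (-3.9,15.4) [heading=180, move]
BK 7.9: (-3.9,15.4) -> (4,15.4) [heading=180, move]
RT 180: heading 180 -> 0
PD: pen down
PU: pen up
FD 10.6: (4,15.4) -> (14.6,15.4) [heading=0, move]
BK 7.4: (14.6,15.4) -> (7.2,15.4) [heading=0, move]
LT 45: heading 0 -> 45
Final: pos=(7.2,15.4), heading=45, 3 segment(s) drawn

Segment lengths:
  seg 1: (10,-2) -> (10,6.7), length = 8.7
  seg 2: (10,6.7) -> (10,11.4), length = 4.7
  seg 3: (10,11.4) -> (10,15.4), length = 4
Total = 17.4

Answer: 17.4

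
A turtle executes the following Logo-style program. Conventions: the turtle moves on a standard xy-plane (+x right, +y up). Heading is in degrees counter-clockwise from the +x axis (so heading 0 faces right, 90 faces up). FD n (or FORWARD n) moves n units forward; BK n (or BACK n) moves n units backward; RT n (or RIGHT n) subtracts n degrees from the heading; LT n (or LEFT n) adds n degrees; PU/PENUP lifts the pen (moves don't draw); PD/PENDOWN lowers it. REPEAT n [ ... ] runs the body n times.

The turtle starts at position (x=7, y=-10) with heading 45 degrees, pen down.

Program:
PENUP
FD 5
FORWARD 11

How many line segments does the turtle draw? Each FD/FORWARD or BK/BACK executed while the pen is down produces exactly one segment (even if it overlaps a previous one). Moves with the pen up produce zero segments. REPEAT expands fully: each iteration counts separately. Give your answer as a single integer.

Answer: 0

Derivation:
Executing turtle program step by step:
Start: pos=(7,-10), heading=45, pen down
PU: pen up
FD 5: (7,-10) -> (10.536,-6.464) [heading=45, move]
FD 11: (10.536,-6.464) -> (18.314,1.314) [heading=45, move]
Final: pos=(18.314,1.314), heading=45, 0 segment(s) drawn
Segments drawn: 0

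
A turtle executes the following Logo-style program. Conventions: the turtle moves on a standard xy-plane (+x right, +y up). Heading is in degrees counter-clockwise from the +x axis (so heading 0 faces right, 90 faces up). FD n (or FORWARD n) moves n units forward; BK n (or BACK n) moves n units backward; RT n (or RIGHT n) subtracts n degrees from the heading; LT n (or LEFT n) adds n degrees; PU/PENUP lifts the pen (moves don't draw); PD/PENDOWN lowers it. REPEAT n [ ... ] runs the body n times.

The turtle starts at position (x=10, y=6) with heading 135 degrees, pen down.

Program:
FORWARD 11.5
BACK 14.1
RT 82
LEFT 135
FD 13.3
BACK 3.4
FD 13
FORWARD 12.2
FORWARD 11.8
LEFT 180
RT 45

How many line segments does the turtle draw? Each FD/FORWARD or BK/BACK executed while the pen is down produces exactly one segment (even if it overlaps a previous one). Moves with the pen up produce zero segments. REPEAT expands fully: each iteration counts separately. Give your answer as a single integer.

Executing turtle program step by step:
Start: pos=(10,6), heading=135, pen down
FD 11.5: (10,6) -> (1.868,14.132) [heading=135, draw]
BK 14.1: (1.868,14.132) -> (11.838,4.162) [heading=135, draw]
RT 82: heading 135 -> 53
LT 135: heading 53 -> 188
FD 13.3: (11.838,4.162) -> (-1.332,2.311) [heading=188, draw]
BK 3.4: (-1.332,2.311) -> (2.035,2.784) [heading=188, draw]
FD 13: (2.035,2.784) -> (-10.839,0.974) [heading=188, draw]
FD 12.2: (-10.839,0.974) -> (-22.92,-0.723) [heading=188, draw]
FD 11.8: (-22.92,-0.723) -> (-34.605,-2.366) [heading=188, draw]
LT 180: heading 188 -> 8
RT 45: heading 8 -> 323
Final: pos=(-34.605,-2.366), heading=323, 7 segment(s) drawn
Segments drawn: 7

Answer: 7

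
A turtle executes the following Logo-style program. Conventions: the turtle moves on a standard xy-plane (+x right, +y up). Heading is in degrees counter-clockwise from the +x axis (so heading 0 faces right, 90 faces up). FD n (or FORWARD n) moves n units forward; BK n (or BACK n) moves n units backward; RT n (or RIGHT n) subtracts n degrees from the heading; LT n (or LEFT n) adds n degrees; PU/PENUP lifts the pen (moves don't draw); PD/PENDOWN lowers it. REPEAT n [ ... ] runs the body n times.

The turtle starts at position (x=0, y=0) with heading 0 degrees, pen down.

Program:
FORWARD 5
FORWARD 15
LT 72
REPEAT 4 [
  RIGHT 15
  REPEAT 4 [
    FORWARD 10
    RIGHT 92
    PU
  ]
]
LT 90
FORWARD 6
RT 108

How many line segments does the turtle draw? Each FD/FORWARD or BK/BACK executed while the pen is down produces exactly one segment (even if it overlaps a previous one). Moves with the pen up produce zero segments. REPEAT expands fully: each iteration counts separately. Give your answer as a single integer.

Executing turtle program step by step:
Start: pos=(0,0), heading=0, pen down
FD 5: (0,0) -> (5,0) [heading=0, draw]
FD 15: (5,0) -> (20,0) [heading=0, draw]
LT 72: heading 0 -> 72
REPEAT 4 [
  -- iteration 1/4 --
  RT 15: heading 72 -> 57
  REPEAT 4 [
    -- iteration 1/4 --
    FD 10: (20,0) -> (25.446,8.387) [heading=57, draw]
    RT 92: heading 57 -> 325
    PU: pen up
    -- iteration 2/4 --
    FD 10: (25.446,8.387) -> (33.638,2.651) [heading=325, move]
    RT 92: heading 325 -> 233
    PU: pen up
    -- iteration 3/4 --
    FD 10: (33.638,2.651) -> (27.62,-5.335) [heading=233, move]
    RT 92: heading 233 -> 141
    PU: pen up
    -- iteration 4/4 --
    FD 10: (27.62,-5.335) -> (19.848,0.958) [heading=141, move]
    RT 92: heading 141 -> 49
    PU: pen up
  ]
  -- iteration 2/4 --
  RT 15: heading 49 -> 34
  REPEAT 4 [
    -- iteration 1/4 --
    FD 10: (19.848,0.958) -> (28.139,6.55) [heading=34, move]
    RT 92: heading 34 -> 302
    PU: pen up
    -- iteration 2/4 --
    FD 10: (28.139,6.55) -> (33.438,-1.931) [heading=302, move]
    RT 92: heading 302 -> 210
    PU: pen up
    -- iteration 3/4 --
    FD 10: (33.438,-1.931) -> (24.778,-6.931) [heading=210, move]
    RT 92: heading 210 -> 118
    PU: pen up
    -- iteration 4/4 --
    FD 10: (24.778,-6.931) -> (20.083,1.899) [heading=118, move]
    RT 92: heading 118 -> 26
    PU: pen up
  ]
  -- iteration 3/4 --
  RT 15: heading 26 -> 11
  REPEAT 4 [
    -- iteration 1/4 --
    FD 10: (20.083,1.899) -> (29.899,3.807) [heading=11, move]
    RT 92: heading 11 -> 279
    PU: pen up
    -- iteration 2/4 --
    FD 10: (29.899,3.807) -> (31.464,-6.07) [heading=279, move]
    RT 92: heading 279 -> 187
    PU: pen up
    -- iteration 3/4 --
    FD 10: (31.464,-6.07) -> (21.538,-7.289) [heading=187, move]
    RT 92: heading 187 -> 95
    PU: pen up
    -- iteration 4/4 --
    FD 10: (21.538,-7.289) -> (20.666,2.673) [heading=95, move]
    RT 92: heading 95 -> 3
    PU: pen up
  ]
  -- iteration 4/4 --
  RT 15: heading 3 -> 348
  REPEAT 4 [
    -- iteration 1/4 --
    FD 10: (20.666,2.673) -> (30.448,0.594) [heading=348, move]
    RT 92: heading 348 -> 256
    PU: pen up
    -- iteration 2/4 --
    FD 10: (30.448,0.594) -> (28.029,-9.109) [heading=256, move]
    RT 92: heading 256 -> 164
    PU: pen up
    -- iteration 3/4 --
    FD 10: (28.029,-9.109) -> (18.416,-6.353) [heading=164, move]
    RT 92: heading 164 -> 72
    PU: pen up
    -- iteration 4/4 --
    FD 10: (18.416,-6.353) -> (21.506,3.158) [heading=72, move]
    RT 92: heading 72 -> 340
    PU: pen up
  ]
]
LT 90: heading 340 -> 70
FD 6: (21.506,3.158) -> (23.558,8.796) [heading=70, move]
RT 108: heading 70 -> 322
Final: pos=(23.558,8.796), heading=322, 3 segment(s) drawn
Segments drawn: 3

Answer: 3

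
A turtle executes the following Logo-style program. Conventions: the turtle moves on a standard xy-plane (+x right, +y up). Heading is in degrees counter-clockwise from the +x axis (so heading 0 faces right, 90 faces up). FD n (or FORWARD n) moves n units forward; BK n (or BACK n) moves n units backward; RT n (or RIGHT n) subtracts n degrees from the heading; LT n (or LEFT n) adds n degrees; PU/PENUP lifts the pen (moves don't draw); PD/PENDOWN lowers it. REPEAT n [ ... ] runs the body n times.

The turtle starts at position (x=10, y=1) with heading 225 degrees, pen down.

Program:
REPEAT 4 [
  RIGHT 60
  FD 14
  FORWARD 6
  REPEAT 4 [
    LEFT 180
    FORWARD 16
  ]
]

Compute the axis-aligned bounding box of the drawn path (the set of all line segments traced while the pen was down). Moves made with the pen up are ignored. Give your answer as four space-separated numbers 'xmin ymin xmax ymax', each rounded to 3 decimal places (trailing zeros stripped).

Executing turtle program step by step:
Start: pos=(10,1), heading=225, pen down
REPEAT 4 [
  -- iteration 1/4 --
  RT 60: heading 225 -> 165
  FD 14: (10,1) -> (-3.523,4.623) [heading=165, draw]
  FD 6: (-3.523,4.623) -> (-9.319,6.176) [heading=165, draw]
  REPEAT 4 [
    -- iteration 1/4 --
    LT 180: heading 165 -> 345
    FD 16: (-9.319,6.176) -> (6.136,2.035) [heading=345, draw]
    -- iteration 2/4 --
    LT 180: heading 345 -> 165
    FD 16: (6.136,2.035) -> (-9.319,6.176) [heading=165, draw]
    -- iteration 3/4 --
    LT 180: heading 165 -> 345
    FD 16: (-9.319,6.176) -> (6.136,2.035) [heading=345, draw]
    -- iteration 4/4 --
    LT 180: heading 345 -> 165
    FD 16: (6.136,2.035) -> (-9.319,6.176) [heading=165, draw]
  ]
  -- iteration 2/4 --
  RT 60: heading 165 -> 105
  FD 14: (-9.319,6.176) -> (-12.942,19.699) [heading=105, draw]
  FD 6: (-12.942,19.699) -> (-14.495,25.495) [heading=105, draw]
  REPEAT 4 [
    -- iteration 1/4 --
    LT 180: heading 105 -> 285
    FD 16: (-14.495,25.495) -> (-10.354,10.04) [heading=285, draw]
    -- iteration 2/4 --
    LT 180: heading 285 -> 105
    FD 16: (-10.354,10.04) -> (-14.495,25.495) [heading=105, draw]
    -- iteration 3/4 --
    LT 180: heading 105 -> 285
    FD 16: (-14.495,25.495) -> (-10.354,10.04) [heading=285, draw]
    -- iteration 4/4 --
    LT 180: heading 285 -> 105
    FD 16: (-10.354,10.04) -> (-14.495,25.495) [heading=105, draw]
  ]
  -- iteration 3/4 --
  RT 60: heading 105 -> 45
  FD 14: (-14.495,25.495) -> (-4.595,35.394) [heading=45, draw]
  FD 6: (-4.595,35.394) -> (-0.353,39.637) [heading=45, draw]
  REPEAT 4 [
    -- iteration 1/4 --
    LT 180: heading 45 -> 225
    FD 16: (-0.353,39.637) -> (-11.666,28.323) [heading=225, draw]
    -- iteration 2/4 --
    LT 180: heading 225 -> 45
    FD 16: (-11.666,28.323) -> (-0.353,39.637) [heading=45, draw]
    -- iteration 3/4 --
    LT 180: heading 45 -> 225
    FD 16: (-0.353,39.637) -> (-11.666,28.323) [heading=225, draw]
    -- iteration 4/4 --
    LT 180: heading 225 -> 45
    FD 16: (-11.666,28.323) -> (-0.353,39.637) [heading=45, draw]
  ]
  -- iteration 4/4 --
  RT 60: heading 45 -> 345
  FD 14: (-0.353,39.637) -> (13.17,36.014) [heading=345, draw]
  FD 6: (13.17,36.014) -> (18.966,34.461) [heading=345, draw]
  REPEAT 4 [
    -- iteration 1/4 --
    LT 180: heading 345 -> 165
    FD 16: (18.966,34.461) -> (3.511,38.602) [heading=165, draw]
    -- iteration 2/4 --
    LT 180: heading 165 -> 345
    FD 16: (3.511,38.602) -> (18.966,34.461) [heading=345, draw]
    -- iteration 3/4 --
    LT 180: heading 345 -> 165
    FD 16: (18.966,34.461) -> (3.511,38.602) [heading=165, draw]
    -- iteration 4/4 --
    LT 180: heading 165 -> 345
    FD 16: (3.511,38.602) -> (18.966,34.461) [heading=345, draw]
  ]
]
Final: pos=(18.966,34.461), heading=345, 24 segment(s) drawn

Segment endpoints: x in {-14.495, -14.495, -14.495, -12.942, -11.666, -11.666, -10.354, -9.319, -4.595, -3.523, -0.353, -0.353, -0.353, 3.511, 3.511, 6.136, 6.136, 10, 13.17, 18.966, 18.966, 18.966}, y in {1, 2.035, 2.035, 4.623, 6.176, 6.176, 6.176, 10.04, 10.04, 19.699, 25.495, 28.323, 28.323, 34.461, 34.461, 34.461, 35.394, 36.014, 38.602, 38.602, 39.637, 39.637, 39.637}
xmin=-14.495, ymin=1, xmax=18.966, ymax=39.637

Answer: -14.495 1 18.966 39.637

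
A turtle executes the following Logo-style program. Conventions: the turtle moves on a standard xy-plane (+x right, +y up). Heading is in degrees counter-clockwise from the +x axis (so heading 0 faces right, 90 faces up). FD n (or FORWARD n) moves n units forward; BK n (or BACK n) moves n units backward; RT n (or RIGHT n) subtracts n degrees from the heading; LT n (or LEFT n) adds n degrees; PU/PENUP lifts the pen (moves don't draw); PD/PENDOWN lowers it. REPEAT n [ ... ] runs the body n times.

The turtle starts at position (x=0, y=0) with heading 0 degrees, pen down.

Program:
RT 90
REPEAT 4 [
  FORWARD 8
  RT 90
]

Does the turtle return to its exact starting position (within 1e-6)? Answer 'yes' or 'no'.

Answer: yes

Derivation:
Executing turtle program step by step:
Start: pos=(0,0), heading=0, pen down
RT 90: heading 0 -> 270
REPEAT 4 [
  -- iteration 1/4 --
  FD 8: (0,0) -> (0,-8) [heading=270, draw]
  RT 90: heading 270 -> 180
  -- iteration 2/4 --
  FD 8: (0,-8) -> (-8,-8) [heading=180, draw]
  RT 90: heading 180 -> 90
  -- iteration 3/4 --
  FD 8: (-8,-8) -> (-8,0) [heading=90, draw]
  RT 90: heading 90 -> 0
  -- iteration 4/4 --
  FD 8: (-8,0) -> (0,0) [heading=0, draw]
  RT 90: heading 0 -> 270
]
Final: pos=(0,0), heading=270, 4 segment(s) drawn

Start position: (0, 0)
Final position: (0, 0)
Distance = 0; < 1e-6 -> CLOSED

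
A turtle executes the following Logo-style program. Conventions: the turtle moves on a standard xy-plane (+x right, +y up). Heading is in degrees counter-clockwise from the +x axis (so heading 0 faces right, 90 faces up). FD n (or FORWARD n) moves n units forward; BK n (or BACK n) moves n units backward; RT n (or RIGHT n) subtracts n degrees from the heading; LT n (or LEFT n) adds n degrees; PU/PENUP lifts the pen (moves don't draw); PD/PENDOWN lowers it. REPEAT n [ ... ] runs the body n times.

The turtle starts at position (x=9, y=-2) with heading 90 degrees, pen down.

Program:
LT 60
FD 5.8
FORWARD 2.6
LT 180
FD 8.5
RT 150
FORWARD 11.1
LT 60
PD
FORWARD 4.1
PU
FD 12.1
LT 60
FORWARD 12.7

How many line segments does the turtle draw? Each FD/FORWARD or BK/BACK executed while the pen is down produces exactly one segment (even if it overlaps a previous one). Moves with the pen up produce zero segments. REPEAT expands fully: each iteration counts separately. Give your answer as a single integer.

Executing turtle program step by step:
Start: pos=(9,-2), heading=90, pen down
LT 60: heading 90 -> 150
FD 5.8: (9,-2) -> (3.977,0.9) [heading=150, draw]
FD 2.6: (3.977,0.9) -> (1.725,2.2) [heading=150, draw]
LT 180: heading 150 -> 330
FD 8.5: (1.725,2.2) -> (9.087,-2.05) [heading=330, draw]
RT 150: heading 330 -> 180
FD 11.1: (9.087,-2.05) -> (-2.013,-2.05) [heading=180, draw]
LT 60: heading 180 -> 240
PD: pen down
FD 4.1: (-2.013,-2.05) -> (-4.063,-5.601) [heading=240, draw]
PU: pen up
FD 12.1: (-4.063,-5.601) -> (-10.113,-16.08) [heading=240, move]
LT 60: heading 240 -> 300
FD 12.7: (-10.113,-16.08) -> (-3.763,-27.078) [heading=300, move]
Final: pos=(-3.763,-27.078), heading=300, 5 segment(s) drawn
Segments drawn: 5

Answer: 5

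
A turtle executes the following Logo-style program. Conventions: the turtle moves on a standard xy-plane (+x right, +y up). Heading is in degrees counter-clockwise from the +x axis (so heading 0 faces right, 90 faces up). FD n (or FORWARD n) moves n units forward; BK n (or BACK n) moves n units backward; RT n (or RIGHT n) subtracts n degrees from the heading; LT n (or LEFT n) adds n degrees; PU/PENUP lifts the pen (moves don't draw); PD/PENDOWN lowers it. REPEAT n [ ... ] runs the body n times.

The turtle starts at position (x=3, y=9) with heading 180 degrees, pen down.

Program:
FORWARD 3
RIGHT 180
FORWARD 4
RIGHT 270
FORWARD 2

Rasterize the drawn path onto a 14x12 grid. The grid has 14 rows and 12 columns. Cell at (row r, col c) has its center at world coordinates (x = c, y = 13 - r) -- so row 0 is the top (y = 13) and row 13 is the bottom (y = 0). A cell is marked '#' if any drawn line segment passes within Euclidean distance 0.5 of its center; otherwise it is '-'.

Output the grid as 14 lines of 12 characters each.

Answer: ------------
------------
----#-------
----#-------
#####-------
------------
------------
------------
------------
------------
------------
------------
------------
------------

Derivation:
Segment 0: (3,9) -> (0,9)
Segment 1: (0,9) -> (4,9)
Segment 2: (4,9) -> (4,11)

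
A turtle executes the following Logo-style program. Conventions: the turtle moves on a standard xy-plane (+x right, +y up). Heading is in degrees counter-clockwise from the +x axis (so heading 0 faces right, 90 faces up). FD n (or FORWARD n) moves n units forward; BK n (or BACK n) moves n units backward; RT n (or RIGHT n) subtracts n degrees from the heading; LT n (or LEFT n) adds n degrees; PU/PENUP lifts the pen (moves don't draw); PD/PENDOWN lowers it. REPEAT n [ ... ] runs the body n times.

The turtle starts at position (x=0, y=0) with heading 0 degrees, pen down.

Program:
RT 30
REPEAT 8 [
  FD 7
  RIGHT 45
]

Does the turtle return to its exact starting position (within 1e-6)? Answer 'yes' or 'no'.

Answer: yes

Derivation:
Executing turtle program step by step:
Start: pos=(0,0), heading=0, pen down
RT 30: heading 0 -> 330
REPEAT 8 [
  -- iteration 1/8 --
  FD 7: (0,0) -> (6.062,-3.5) [heading=330, draw]
  RT 45: heading 330 -> 285
  -- iteration 2/8 --
  FD 7: (6.062,-3.5) -> (7.874,-10.261) [heading=285, draw]
  RT 45: heading 285 -> 240
  -- iteration 3/8 --
  FD 7: (7.874,-10.261) -> (4.374,-16.324) [heading=240, draw]
  RT 45: heading 240 -> 195
  -- iteration 4/8 --
  FD 7: (4.374,-16.324) -> (-2.388,-18.135) [heading=195, draw]
  RT 45: heading 195 -> 150
  -- iteration 5/8 --
  FD 7: (-2.388,-18.135) -> (-8.45,-14.635) [heading=150, draw]
  RT 45: heading 150 -> 105
  -- iteration 6/8 --
  FD 7: (-8.45,-14.635) -> (-10.261,-7.874) [heading=105, draw]
  RT 45: heading 105 -> 60
  -- iteration 7/8 --
  FD 7: (-10.261,-7.874) -> (-6.761,-1.812) [heading=60, draw]
  RT 45: heading 60 -> 15
  -- iteration 8/8 --
  FD 7: (-6.761,-1.812) -> (0,0) [heading=15, draw]
  RT 45: heading 15 -> 330
]
Final: pos=(0,0), heading=330, 8 segment(s) drawn

Start position: (0, 0)
Final position: (0, 0)
Distance = 0; < 1e-6 -> CLOSED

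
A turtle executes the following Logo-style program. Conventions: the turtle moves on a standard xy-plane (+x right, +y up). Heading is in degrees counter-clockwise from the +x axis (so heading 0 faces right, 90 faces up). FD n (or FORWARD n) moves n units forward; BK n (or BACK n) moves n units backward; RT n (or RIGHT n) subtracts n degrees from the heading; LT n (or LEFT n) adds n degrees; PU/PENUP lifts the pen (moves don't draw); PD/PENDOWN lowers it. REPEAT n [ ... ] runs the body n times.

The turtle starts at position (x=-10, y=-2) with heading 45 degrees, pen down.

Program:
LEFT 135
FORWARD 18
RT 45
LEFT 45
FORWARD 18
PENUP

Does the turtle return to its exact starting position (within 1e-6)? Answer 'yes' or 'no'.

Answer: no

Derivation:
Executing turtle program step by step:
Start: pos=(-10,-2), heading=45, pen down
LT 135: heading 45 -> 180
FD 18: (-10,-2) -> (-28,-2) [heading=180, draw]
RT 45: heading 180 -> 135
LT 45: heading 135 -> 180
FD 18: (-28,-2) -> (-46,-2) [heading=180, draw]
PU: pen up
Final: pos=(-46,-2), heading=180, 2 segment(s) drawn

Start position: (-10, -2)
Final position: (-46, -2)
Distance = 36; >= 1e-6 -> NOT closed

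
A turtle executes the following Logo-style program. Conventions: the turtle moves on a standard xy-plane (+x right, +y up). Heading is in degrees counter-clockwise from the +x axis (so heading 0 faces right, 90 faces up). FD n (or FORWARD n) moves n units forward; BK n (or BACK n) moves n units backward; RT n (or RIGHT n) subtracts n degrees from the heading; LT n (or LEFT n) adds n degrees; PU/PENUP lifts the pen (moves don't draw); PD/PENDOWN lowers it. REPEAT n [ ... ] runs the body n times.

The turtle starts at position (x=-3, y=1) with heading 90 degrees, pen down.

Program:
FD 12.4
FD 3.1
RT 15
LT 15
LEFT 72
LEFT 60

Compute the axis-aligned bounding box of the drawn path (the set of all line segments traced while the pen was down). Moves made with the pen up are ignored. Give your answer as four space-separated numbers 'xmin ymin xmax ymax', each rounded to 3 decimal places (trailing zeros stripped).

Answer: -3 1 -3 16.5

Derivation:
Executing turtle program step by step:
Start: pos=(-3,1), heading=90, pen down
FD 12.4: (-3,1) -> (-3,13.4) [heading=90, draw]
FD 3.1: (-3,13.4) -> (-3,16.5) [heading=90, draw]
RT 15: heading 90 -> 75
LT 15: heading 75 -> 90
LT 72: heading 90 -> 162
LT 60: heading 162 -> 222
Final: pos=(-3,16.5), heading=222, 2 segment(s) drawn

Segment endpoints: x in {-3, -3}, y in {1, 13.4, 16.5}
xmin=-3, ymin=1, xmax=-3, ymax=16.5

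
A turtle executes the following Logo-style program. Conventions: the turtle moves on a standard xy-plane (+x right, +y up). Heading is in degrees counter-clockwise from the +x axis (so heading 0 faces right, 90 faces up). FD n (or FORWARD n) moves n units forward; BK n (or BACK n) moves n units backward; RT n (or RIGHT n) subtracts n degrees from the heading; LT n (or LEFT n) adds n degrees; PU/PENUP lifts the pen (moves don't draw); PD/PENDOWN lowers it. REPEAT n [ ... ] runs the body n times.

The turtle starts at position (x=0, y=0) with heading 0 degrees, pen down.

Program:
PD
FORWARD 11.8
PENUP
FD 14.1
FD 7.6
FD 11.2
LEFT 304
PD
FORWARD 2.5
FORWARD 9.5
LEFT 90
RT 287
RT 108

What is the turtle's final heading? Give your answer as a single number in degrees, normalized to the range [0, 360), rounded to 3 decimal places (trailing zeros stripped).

Answer: 359

Derivation:
Executing turtle program step by step:
Start: pos=(0,0), heading=0, pen down
PD: pen down
FD 11.8: (0,0) -> (11.8,0) [heading=0, draw]
PU: pen up
FD 14.1: (11.8,0) -> (25.9,0) [heading=0, move]
FD 7.6: (25.9,0) -> (33.5,0) [heading=0, move]
FD 11.2: (33.5,0) -> (44.7,0) [heading=0, move]
LT 304: heading 0 -> 304
PD: pen down
FD 2.5: (44.7,0) -> (46.098,-2.073) [heading=304, draw]
FD 9.5: (46.098,-2.073) -> (51.41,-9.948) [heading=304, draw]
LT 90: heading 304 -> 34
RT 287: heading 34 -> 107
RT 108: heading 107 -> 359
Final: pos=(51.41,-9.948), heading=359, 3 segment(s) drawn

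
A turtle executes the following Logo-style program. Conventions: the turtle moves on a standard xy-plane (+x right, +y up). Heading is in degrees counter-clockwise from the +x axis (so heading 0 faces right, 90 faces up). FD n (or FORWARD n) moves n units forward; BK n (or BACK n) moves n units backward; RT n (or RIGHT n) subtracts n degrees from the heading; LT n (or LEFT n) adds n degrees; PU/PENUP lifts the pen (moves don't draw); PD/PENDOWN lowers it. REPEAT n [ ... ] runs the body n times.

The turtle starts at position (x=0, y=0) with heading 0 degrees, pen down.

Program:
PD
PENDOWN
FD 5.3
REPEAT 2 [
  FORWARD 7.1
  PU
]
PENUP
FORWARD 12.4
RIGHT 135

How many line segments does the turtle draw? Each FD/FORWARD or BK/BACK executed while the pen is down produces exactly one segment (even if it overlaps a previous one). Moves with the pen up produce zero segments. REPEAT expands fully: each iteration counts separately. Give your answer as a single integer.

Answer: 2

Derivation:
Executing turtle program step by step:
Start: pos=(0,0), heading=0, pen down
PD: pen down
PD: pen down
FD 5.3: (0,0) -> (5.3,0) [heading=0, draw]
REPEAT 2 [
  -- iteration 1/2 --
  FD 7.1: (5.3,0) -> (12.4,0) [heading=0, draw]
  PU: pen up
  -- iteration 2/2 --
  FD 7.1: (12.4,0) -> (19.5,0) [heading=0, move]
  PU: pen up
]
PU: pen up
FD 12.4: (19.5,0) -> (31.9,0) [heading=0, move]
RT 135: heading 0 -> 225
Final: pos=(31.9,0), heading=225, 2 segment(s) drawn
Segments drawn: 2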